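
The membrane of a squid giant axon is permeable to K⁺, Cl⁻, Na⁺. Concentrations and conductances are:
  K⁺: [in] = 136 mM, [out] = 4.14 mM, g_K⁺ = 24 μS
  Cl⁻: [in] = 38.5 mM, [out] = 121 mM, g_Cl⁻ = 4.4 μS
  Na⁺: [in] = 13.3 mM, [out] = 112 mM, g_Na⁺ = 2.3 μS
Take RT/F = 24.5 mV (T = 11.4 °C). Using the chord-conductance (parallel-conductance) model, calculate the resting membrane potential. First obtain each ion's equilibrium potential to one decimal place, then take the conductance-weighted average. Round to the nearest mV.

-67 mV

E_K⁺ = (24.5/1)·ln(4.14/136) = -85.6 mV
E_Cl⁻ = (24.5/-1)·ln(121/38.5) = -28.1 mV
E_Na⁺ = (24.5/1)·ln(112/13.3) = 52.2 mV
Vm = (Σ gᵢEᵢ)/(Σ gᵢ) = (24·-85.6 + 4.4·-28.1 + 2.3·52.2) / (24 + 4.4 + 2.3)
= -2057.98 / 30.7 = -67.04 mV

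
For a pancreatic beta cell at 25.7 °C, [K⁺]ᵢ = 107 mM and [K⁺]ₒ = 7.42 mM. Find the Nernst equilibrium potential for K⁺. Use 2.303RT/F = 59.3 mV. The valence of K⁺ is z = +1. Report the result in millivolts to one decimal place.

E = (59.3/z) · log₁₀([K⁺]_out/[K⁺]_in) with z = +1.
= (59.3/1) · log₁₀(7.42/107) = 59.30 · log₁₀(0.06935)
= 59.30 · (-1.1590) = -68.73 mV

-68.7 mV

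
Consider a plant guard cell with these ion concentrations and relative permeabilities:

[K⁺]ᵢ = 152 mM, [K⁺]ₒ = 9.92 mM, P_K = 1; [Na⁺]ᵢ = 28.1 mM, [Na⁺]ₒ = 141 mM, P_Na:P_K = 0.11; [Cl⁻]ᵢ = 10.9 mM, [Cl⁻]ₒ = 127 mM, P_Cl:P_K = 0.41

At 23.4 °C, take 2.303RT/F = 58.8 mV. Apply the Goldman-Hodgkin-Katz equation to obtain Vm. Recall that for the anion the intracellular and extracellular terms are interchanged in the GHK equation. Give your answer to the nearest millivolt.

-49 mV

Vm = 58.8 · log₁₀[(Σ P·[cation]ₒ + Σ P·[anion]ᵢ) / (Σ P·[cation]ᵢ + Σ P·[anion]ₒ)]
Numerator = 1×9.92 + 0.11×141 + 0.41×10.9 = 29.9
Denominator = 1×152 + 0.11×28.1 + 0.41×127 = 207.2
Vm = 58.8 · log₁₀(0.14433) = 58.8 × (-0.8407) = -49.43 mV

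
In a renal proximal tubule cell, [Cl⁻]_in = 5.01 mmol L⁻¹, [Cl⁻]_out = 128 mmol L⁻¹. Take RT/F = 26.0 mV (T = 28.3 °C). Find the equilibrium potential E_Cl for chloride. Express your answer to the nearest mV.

-84 mV

E = (26.0/z) · ln([Cl⁻]_out/[Cl⁻]_in) with z = -1.
For an anion, dividing by z = -1 reverses the sign.
= (26.0/-1) · ln(128/5.01) = -26.00 · ln(25.55)
= -26.00 · (3.2406) = -84.26 mV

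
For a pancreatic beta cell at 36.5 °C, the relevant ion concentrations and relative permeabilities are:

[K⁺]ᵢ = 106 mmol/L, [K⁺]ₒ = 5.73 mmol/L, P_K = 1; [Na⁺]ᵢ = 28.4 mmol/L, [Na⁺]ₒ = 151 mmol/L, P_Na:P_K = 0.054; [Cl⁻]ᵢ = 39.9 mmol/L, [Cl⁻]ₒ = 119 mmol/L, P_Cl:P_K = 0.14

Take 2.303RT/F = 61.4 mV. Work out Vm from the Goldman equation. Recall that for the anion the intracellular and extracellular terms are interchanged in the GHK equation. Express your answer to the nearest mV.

-49 mV

Vm = 61.4 · log₁₀[(Σ P·[cation]ₒ + Σ P·[anion]ᵢ) / (Σ P·[cation]ᵢ + Σ P·[anion]ₒ)]
Numerator = 1×5.73 + 0.054×151 + 0.14×39.9 = 19.47
Denominator = 1×106 + 0.054×28.4 + 0.14×119 = 124.2
Vm = 61.4 · log₁₀(0.15677) = 61.4 × (-0.8047) = -49.41 mV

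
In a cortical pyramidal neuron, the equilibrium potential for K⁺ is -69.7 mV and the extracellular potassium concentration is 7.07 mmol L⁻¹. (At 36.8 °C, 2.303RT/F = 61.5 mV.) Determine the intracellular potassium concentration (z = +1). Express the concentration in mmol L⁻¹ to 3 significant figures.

96.1 mmol L⁻¹

Nernst: E = (61.5/1) · log₁₀([out]/[in]), so log₁₀([out]/[in]) = -69.7 × 1 / 61.5 = -1.1333.
[out]/[in] = 10^(-1.1333) = 0.07356.
[in] = 7.07 / 0.07356 = 96.11 mmol L⁻¹.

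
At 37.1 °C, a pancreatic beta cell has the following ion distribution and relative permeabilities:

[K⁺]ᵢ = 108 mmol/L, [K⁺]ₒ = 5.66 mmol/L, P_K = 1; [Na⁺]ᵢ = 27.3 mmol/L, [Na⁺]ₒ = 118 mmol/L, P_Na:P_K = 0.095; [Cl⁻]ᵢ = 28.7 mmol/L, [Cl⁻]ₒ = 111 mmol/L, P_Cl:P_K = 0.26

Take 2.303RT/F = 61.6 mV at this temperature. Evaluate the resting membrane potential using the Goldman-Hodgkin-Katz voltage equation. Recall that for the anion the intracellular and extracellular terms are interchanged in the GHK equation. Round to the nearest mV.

-47 mV

Vm = 61.6 · log₁₀[(Σ P·[cation]ₒ + Σ P·[anion]ᵢ) / (Σ P·[cation]ᵢ + Σ P·[anion]ₒ)]
Numerator = 1×5.66 + 0.095×118 + 0.26×28.7 = 24.33
Denominator = 1×108 + 0.095×27.3 + 0.26×111 = 139.5
Vm = 61.6 · log₁₀(0.17448) = 61.6 × (-0.7583) = -46.71 mV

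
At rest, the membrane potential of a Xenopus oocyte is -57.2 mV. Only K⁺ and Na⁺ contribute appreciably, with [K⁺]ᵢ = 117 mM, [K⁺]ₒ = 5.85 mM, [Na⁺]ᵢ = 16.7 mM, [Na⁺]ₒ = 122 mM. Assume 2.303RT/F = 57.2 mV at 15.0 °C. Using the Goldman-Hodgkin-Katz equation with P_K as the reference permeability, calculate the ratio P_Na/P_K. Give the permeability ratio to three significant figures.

Let α = P_Na/P_K. GHK: Vm = 57.2·log₁₀[(Kₒ + α·Naₒ)/(Kᵢ + α·Naᵢ)].
10^(Vm/57.2) = 10^(-57.2/57.2) = 0.1
So 0.1·(Kᵢ + α·Naᵢ) = Kₒ + α·Naₒ → α = (0.1·117.0 − 5.85) / (122.0 − 0.1·16.7)
α = (11.7 − 5.85) / (122.0 − 1.67) = 5.85/120.3 = 0.04862

0.0486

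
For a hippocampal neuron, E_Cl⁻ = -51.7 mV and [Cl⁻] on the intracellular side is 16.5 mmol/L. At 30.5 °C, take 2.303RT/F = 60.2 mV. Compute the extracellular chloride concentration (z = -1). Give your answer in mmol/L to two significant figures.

120 mmol/L

Nernst: E = (60.2/-1) · log₁₀([out]/[in]), so log₁₀([out]/[in]) = -51.7 × -1 / 60.2 = 0.8588.
[out]/[in] = 10^(0.8588) = 7.224.
[out] = 7.224 × 16.5 = 119.2 mmol/L.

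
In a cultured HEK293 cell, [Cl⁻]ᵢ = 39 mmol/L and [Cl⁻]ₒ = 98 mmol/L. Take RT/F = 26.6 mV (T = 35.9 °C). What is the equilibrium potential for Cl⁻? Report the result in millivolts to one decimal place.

-24.5 mV

E = (26.6/z) · ln([Cl⁻]_out/[Cl⁻]_in) with z = -1.
For an anion, dividing by z = -1 reverses the sign.
= (26.6/-1) · ln(98/39) = -26.60 · ln(2.513)
= -26.60 · (0.9214) = -24.51 mV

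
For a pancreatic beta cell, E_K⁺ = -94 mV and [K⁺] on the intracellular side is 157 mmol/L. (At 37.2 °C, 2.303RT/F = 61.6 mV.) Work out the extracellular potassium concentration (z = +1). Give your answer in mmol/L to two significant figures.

4.7 mmol/L

Nernst: E = (61.6/1) · log₁₀([out]/[in]), so log₁₀([out]/[in]) = -94.0 × 1 / 61.6 = -1.5260.
[out]/[in] = 10^(-1.5260) = 0.02979.
[out] = 0.02979 × 157 = 4.677 mmol/L.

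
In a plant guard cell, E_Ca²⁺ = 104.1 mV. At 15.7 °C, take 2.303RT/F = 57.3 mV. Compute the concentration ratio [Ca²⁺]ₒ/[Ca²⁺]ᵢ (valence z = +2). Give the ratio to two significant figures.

log₁₀([out]/[in]) = E·z/(57.3) = 104.1 × 2 / 57.3 = 3.6335
[out]/[in] = 10^(3.6335) = 4300

4300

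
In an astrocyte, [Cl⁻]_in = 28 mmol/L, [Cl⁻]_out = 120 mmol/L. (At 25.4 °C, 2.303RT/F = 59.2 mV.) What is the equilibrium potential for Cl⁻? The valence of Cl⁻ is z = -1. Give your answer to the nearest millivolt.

E = (59.2/z) · log₁₀([Cl⁻]_out/[Cl⁻]_in) with z = -1.
For an anion, dividing by z = -1 reverses the sign.
= (59.2/-1) · log₁₀(120/28) = -59.20 · log₁₀(4.286)
= -59.20 · (0.6320) = -37.42 mV

-37 mV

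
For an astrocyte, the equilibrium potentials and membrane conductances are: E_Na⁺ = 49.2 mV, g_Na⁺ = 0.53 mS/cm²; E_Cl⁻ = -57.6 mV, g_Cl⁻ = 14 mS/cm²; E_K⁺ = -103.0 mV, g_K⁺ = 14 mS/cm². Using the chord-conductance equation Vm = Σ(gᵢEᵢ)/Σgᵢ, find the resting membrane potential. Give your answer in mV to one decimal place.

-77.9 mV

Σ gᵢEᵢ = 0.53·(49.2) + 14·(-57.6) + 14·(-103.0) = -2222.32
Σ gᵢ = 0.53 + 14 + 14 = 28.53
Vm = -2222.32 / 28.53 = -77.89 mV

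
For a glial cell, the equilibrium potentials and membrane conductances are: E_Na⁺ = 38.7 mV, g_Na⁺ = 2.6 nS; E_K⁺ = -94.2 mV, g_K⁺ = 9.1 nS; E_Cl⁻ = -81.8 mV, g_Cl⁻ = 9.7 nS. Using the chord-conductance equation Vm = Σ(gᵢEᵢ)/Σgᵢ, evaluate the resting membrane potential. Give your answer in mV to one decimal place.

-72.4 mV

Σ gᵢEᵢ = 2.6·(38.7) + 9.1·(-94.2) + 9.7·(-81.8) = -1550.06
Σ gᵢ = 2.6 + 9.1 + 9.7 = 21.4
Vm = -1550.06 / 21.4 = -72.43 mV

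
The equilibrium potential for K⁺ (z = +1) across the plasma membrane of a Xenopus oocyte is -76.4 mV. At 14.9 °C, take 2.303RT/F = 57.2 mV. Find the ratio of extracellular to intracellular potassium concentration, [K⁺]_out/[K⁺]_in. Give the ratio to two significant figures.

log₁₀([out]/[in]) = E·z/(57.2) = -76.4 × 1 / 57.2 = -1.3357
[out]/[in] = 10^(-1.3357) = 0.04617

0.046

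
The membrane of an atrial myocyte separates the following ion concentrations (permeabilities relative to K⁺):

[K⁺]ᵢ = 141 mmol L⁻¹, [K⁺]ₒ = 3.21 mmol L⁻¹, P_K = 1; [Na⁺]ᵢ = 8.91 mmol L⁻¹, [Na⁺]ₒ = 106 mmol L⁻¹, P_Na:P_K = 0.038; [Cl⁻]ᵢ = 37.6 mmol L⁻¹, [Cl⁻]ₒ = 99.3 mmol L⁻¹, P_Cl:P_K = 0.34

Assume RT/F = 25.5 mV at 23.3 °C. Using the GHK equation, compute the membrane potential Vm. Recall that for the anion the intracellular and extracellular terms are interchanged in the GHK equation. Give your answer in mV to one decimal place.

-55.3 mV

Vm = 25.5 · ln[(Σ P·[cation]ₒ + Σ P·[anion]ᵢ) / (Σ P·[cation]ᵢ + Σ P·[anion]ₒ)]
Numerator = 1×3.21 + 0.038×106 + 0.34×37.6 = 20.02
Denominator = 1×141 + 0.038×8.91 + 0.34×99.3 = 175.1
Vm = 25.5 · ln(0.11435) = 25.5 × (-2.1685) = -55.30 mV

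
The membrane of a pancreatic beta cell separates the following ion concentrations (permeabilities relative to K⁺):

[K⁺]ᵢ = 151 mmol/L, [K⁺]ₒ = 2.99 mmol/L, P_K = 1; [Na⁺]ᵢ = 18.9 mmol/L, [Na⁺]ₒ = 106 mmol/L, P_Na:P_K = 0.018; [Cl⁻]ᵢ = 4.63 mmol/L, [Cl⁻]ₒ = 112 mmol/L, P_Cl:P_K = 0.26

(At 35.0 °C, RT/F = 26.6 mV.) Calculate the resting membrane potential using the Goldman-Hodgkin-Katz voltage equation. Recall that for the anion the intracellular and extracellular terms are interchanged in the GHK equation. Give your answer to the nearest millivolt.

-90 mV

Vm = 26.6 · ln[(Σ P·[cation]ₒ + Σ P·[anion]ᵢ) / (Σ P·[cation]ᵢ + Σ P·[anion]ₒ)]
Numerator = 1×2.99 + 0.018×106 + 0.26×4.63 = 6.102
Denominator = 1×151 + 0.018×18.9 + 0.26×112 = 180.5
Vm = 26.6 · ln(0.033812) = 26.6 × (-3.3869) = -90.09 mV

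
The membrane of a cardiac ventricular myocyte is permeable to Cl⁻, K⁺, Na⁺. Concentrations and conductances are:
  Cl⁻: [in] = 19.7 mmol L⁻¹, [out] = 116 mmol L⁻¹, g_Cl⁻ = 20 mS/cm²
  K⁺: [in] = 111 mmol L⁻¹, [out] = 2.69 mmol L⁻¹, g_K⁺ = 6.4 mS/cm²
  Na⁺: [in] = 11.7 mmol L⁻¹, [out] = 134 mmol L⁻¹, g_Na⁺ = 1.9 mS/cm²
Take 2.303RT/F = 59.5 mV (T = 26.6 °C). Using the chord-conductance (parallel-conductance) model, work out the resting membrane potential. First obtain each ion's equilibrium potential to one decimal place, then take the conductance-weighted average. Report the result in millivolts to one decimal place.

E_Cl⁻ = (59.5/-1)·log₁₀(116/19.7) = -45.8 mV
E_K⁺ = (59.5/1)·log₁₀(2.69/111) = -96.1 mV
E_Na⁺ = (59.5/1)·log₁₀(134/11.7) = 63.0 mV
Vm = (Σ gᵢEᵢ)/(Σ gᵢ) = (20·-45.8 + 6.4·-96.1 + 1.9·63.0) / (20 + 6.4 + 1.9)
= -1411.34 / 28.3 = -49.87 mV

-49.9 mV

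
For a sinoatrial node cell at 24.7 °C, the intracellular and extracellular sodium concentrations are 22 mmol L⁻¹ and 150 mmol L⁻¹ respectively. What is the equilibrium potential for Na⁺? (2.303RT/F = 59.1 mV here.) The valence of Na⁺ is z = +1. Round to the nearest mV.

E = (59.1/z) · log₁₀([Na⁺]_out/[Na⁺]_in) with z = +1.
= (59.1/1) · log₁₀(150/22) = 59.10 · log₁₀(6.818)
= 59.10 · (0.8337) = 49.27 mV

49 mV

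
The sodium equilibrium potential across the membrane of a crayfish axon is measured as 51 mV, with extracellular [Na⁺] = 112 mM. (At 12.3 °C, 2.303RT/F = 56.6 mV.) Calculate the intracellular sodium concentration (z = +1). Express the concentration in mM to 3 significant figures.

14.1 mM

Nernst: E = (56.6/1) · log₁₀([out]/[in]), so log₁₀([out]/[in]) = 51.0 × 1 / 56.6 = 0.9011.
[out]/[in] = 10^(0.9011) = 7.963.
[in] = 112 / 7.963 = 14.07 mM.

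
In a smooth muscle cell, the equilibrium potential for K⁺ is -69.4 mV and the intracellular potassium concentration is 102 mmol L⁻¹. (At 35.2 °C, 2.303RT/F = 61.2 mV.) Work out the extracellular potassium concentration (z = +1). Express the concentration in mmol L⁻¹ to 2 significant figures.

Nernst: E = (61.2/1) · log₁₀([out]/[in]), so log₁₀([out]/[in]) = -69.4 × 1 / 61.2 = -1.1340.
[out]/[in] = 10^(-1.1340) = 0.07345.
[out] = 0.07345 × 102 = 7.492 mmol L⁻¹.

7.5 mmol L⁻¹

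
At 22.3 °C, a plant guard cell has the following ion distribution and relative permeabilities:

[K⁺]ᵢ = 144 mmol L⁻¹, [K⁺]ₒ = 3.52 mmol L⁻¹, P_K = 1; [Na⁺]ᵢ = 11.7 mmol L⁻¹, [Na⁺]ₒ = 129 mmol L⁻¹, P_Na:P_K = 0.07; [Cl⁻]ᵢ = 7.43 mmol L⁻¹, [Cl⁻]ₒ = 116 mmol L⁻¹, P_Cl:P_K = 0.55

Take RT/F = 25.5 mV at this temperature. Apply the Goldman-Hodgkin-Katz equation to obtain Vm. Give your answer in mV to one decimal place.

-64.5 mV

Vm = 25.5 · ln[(Σ P·[cation]ₒ + Σ P·[anion]ᵢ) / (Σ P·[cation]ᵢ + Σ P·[anion]ₒ)]
Numerator = 1×3.52 + 0.07×129 + 0.55×7.43 = 16.64
Denominator = 1×144 + 0.07×11.7 + 0.55×116 = 208.6
Vm = 25.5 · ln(0.079746) = 25.5 × (-2.5289) = -64.49 mV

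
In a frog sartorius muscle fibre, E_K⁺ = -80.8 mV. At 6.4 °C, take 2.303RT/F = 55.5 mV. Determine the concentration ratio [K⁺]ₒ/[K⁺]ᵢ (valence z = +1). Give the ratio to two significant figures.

0.035

log₁₀([out]/[in]) = E·z/(55.5) = -80.8 × 1 / 55.5 = -1.4559
[out]/[in] = 10^(-1.4559) = 0.03501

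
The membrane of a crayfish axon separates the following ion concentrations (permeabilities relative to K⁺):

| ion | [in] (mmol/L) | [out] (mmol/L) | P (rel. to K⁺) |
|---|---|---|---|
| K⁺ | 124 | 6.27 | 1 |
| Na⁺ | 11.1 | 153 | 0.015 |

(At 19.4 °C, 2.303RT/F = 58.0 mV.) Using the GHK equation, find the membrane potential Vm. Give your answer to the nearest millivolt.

Vm = 58.0 · log₁₀[(Σ P·[cation]ₒ + Σ P·[anion]ᵢ) / (Σ P·[cation]ᵢ + Σ P·[anion]ₒ)]
Numerator = 1×6.27 + 0.015×153 = 8.565
Denominator = 1×124 + 0.015×11.1 = 124.2
Vm = 58.0 · log₁₀(0.06898) = 58.0 × (-1.1613) = -67.35 mV

-67 mV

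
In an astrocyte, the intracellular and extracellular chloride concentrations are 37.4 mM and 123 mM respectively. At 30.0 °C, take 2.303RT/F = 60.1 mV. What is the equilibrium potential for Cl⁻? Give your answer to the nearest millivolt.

-31 mV

E = (60.1/z) · log₁₀([Cl⁻]_out/[Cl⁻]_in) with z = -1.
For an anion, dividing by z = -1 reverses the sign.
= (60.1/-1) · log₁₀(123/37.4) = -60.10 · log₁₀(3.289)
= -60.10 · (0.5170) = -31.07 mV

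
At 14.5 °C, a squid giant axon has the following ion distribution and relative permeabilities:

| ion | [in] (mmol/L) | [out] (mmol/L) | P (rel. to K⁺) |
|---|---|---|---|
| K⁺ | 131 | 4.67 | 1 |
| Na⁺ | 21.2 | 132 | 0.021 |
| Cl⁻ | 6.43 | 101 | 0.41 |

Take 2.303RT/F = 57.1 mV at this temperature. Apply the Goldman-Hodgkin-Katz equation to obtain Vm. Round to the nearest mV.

-70 mV

Vm = 57.1 · log₁₀[(Σ P·[cation]ₒ + Σ P·[anion]ᵢ) / (Σ P·[cation]ᵢ + Σ P·[anion]ₒ)]
Numerator = 1×4.67 + 0.021×132 + 0.41×6.43 = 10.08
Denominator = 1×131 + 0.021×21.2 + 0.41×101 = 172.9
Vm = 57.1 · log₁₀(0.058305) = 57.1 × (-1.2343) = -70.48 mV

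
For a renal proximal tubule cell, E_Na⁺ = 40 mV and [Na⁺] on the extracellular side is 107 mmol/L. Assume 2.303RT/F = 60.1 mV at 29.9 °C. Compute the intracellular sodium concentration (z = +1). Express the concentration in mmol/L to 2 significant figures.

Nernst: E = (60.1/1) · log₁₀([out]/[in]), so log₁₀([out]/[in]) = 40.0 × 1 / 60.1 = 0.6656.
[out]/[in] = 10^(0.6656) = 4.63.
[in] = 107 / 4.63 = 23.11 mmol/L.

23 mmol/L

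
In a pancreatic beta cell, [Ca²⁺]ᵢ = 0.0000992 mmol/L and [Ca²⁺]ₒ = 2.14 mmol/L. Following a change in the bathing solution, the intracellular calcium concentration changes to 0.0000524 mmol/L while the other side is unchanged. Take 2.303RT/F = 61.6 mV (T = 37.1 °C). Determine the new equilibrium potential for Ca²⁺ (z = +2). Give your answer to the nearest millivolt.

After the shift: [Ca²⁺]_out = 2.14, [Ca²⁺]_in = 0.0000524 mmol/L.
E_new = (61.6/2)·log₁₀(2.14/0.0000524) = 30.80 · (4.6111) = 142.02 mV

142 mV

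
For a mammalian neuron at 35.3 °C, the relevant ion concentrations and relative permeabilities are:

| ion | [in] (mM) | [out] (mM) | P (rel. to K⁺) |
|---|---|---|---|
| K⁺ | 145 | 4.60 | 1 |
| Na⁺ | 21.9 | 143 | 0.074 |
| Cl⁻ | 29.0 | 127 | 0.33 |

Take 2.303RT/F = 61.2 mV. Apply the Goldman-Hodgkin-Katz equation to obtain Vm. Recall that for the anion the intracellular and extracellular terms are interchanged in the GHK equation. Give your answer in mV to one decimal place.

Vm = 61.2 · log₁₀[(Σ P·[cation]ₒ + Σ P·[anion]ᵢ) / (Σ P·[cation]ᵢ + Σ P·[anion]ₒ)]
Numerator = 1×4.60 + 0.074×143 + 0.33×29.0 = 24.75
Denominator = 1×145 + 0.074×21.9 + 0.33×127 = 188.5
Vm = 61.2 · log₁₀(0.13129) = 61.2 × (-0.8818) = -53.96 mV

-54.0 mV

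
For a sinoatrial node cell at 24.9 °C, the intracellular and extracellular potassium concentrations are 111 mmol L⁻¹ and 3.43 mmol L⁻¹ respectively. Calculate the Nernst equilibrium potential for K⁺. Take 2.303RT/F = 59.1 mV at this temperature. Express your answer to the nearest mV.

E = (59.1/z) · log₁₀([K⁺]_out/[K⁺]_in) with z = +1.
= (59.1/1) · log₁₀(3.43/111) = 59.10 · log₁₀(0.0309)
= 59.10 · (-1.5100) = -89.24 mV

-89 mV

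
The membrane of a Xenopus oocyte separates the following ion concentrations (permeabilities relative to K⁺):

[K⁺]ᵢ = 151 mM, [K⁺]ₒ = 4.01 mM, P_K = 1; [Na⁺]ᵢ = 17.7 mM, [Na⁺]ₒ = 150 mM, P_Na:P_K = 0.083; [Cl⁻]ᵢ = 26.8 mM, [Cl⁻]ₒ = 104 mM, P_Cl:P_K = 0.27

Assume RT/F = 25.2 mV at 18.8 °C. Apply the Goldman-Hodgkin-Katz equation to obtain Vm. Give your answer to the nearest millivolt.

-51 mV

Vm = 25.2 · ln[(Σ P·[cation]ₒ + Σ P·[anion]ᵢ) / (Σ P·[cation]ᵢ + Σ P·[anion]ₒ)]
Numerator = 1×4.01 + 0.083×150 + 0.27×26.8 = 23.7
Denominator = 1×151 + 0.083×17.7 + 0.27×104 = 180.5
Vm = 25.2 · ln(0.13124) = 25.2 × (-2.0307) = -51.17 mV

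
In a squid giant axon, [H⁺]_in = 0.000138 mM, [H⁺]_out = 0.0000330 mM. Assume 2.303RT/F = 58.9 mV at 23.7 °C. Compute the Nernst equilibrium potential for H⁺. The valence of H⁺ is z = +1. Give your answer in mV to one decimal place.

E = (58.9/z) · log₁₀([H⁺]_out/[H⁺]_in) with z = +1.
= (58.9/1) · log₁₀(0.0000330/0.000138) = 58.90 · log₁₀(0.2391)
= 58.90 · (-0.6214) = -36.60 mV

-36.6 mV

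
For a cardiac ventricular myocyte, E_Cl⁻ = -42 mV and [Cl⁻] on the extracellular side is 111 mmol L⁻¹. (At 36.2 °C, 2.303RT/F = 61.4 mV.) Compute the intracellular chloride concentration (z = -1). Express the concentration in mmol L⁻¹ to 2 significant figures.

23 mmol L⁻¹

Nernst: E = (61.4/-1) · log₁₀([out]/[in]), so log₁₀([out]/[in]) = -42.0 × -1 / 61.4 = 0.6840.
[out]/[in] = 10^(0.6840) = 4.831.
[in] = 111 / 4.831 = 22.98 mmol L⁻¹.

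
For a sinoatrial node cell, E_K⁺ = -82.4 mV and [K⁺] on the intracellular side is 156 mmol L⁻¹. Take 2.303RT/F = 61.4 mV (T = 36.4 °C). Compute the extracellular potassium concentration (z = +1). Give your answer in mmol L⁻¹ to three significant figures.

7.10 mmol L⁻¹

Nernst: E = (61.4/1) · log₁₀([out]/[in]), so log₁₀([out]/[in]) = -82.4 × 1 / 61.4 = -1.3420.
[out]/[in] = 10^(-1.3420) = 0.0455.
[out] = 0.0455 × 156 = 7.097 mmol L⁻¹.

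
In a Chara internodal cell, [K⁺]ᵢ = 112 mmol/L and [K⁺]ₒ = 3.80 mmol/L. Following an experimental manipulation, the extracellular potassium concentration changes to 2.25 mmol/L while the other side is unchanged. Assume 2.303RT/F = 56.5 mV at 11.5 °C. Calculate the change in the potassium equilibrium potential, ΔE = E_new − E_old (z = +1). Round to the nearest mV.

-13 mV

E_old = (56.5/1)·log₁₀(3.80/112) = -83.02 mV
E_new = (56.5/1)·log₁₀(2.25/112) = -95.88 mV
ΔE = -95.88 − (-83.02) = -12.86 mV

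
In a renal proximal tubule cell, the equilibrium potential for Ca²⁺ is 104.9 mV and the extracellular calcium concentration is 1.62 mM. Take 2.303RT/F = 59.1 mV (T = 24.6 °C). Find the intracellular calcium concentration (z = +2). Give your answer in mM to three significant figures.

Nernst: E = (59.1/2) · log₁₀([out]/[in]), so log₁₀([out]/[in]) = 104.9 × 2 / 59.1 = 3.5499.
[out]/[in] = 10^(3.5499) = 3547.
[in] = 1.62 / 3547 = 0.0004567 mM.

0.000457 mM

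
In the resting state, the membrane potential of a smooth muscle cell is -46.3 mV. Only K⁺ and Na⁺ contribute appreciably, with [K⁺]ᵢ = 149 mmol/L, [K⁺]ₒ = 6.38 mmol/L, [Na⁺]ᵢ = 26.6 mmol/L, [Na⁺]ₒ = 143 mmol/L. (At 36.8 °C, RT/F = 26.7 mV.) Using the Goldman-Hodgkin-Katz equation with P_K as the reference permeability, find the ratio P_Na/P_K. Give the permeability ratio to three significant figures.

Let α = P_Na/P_K. GHK: Vm = 26.7·ln[(Kₒ + α·Naₒ)/(Kᵢ + α·Naᵢ)].
e^(Vm/26.7) = e^(-46.3/26.7) = 0.17656
So 0.17656·(Kᵢ + α·Naᵢ) = Kₒ + α·Naₒ → α = (0.17656·149.0 − 6.38) / (143.0 − 0.17656·26.6)
α = (26.31 − 6.38) / (143.0 − 4.697) = 19.93/138.3 = 0.1441

0.144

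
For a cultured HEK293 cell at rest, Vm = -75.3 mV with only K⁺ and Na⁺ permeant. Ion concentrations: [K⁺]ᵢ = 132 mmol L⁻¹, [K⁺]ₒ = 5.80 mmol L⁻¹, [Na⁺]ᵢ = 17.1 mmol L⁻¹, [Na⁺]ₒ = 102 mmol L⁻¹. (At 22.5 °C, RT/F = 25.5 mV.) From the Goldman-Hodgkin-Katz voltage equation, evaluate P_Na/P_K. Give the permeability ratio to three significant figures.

0.0108

Let α = P_Na/P_K. GHK: Vm = 25.5·ln[(Kₒ + α·Naₒ)/(Kᵢ + α·Naᵢ)].
e^(Vm/25.5) = e^(-75.3/25.5) = 0.052186
So 0.052186·(Kᵢ + α·Naᵢ) = Kₒ + α·Naₒ → α = (0.052186·132.0 − 5.8) / (102.0 − 0.052186·17.1)
α = (6.889 − 5.8) / (102.0 − 0.8924) = 1.089/101.1 = 0.01077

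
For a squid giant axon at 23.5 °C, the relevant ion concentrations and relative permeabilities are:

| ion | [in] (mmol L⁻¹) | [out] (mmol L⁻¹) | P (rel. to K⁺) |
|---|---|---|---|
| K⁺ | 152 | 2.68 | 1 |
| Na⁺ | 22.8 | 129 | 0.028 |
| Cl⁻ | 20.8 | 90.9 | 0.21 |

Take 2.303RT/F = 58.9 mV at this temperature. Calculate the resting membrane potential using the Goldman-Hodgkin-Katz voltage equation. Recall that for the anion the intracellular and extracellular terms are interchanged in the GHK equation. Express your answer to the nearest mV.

-71 mV

Vm = 58.9 · log₁₀[(Σ P·[cation]ₒ + Σ P·[anion]ᵢ) / (Σ P·[cation]ᵢ + Σ P·[anion]ₒ)]
Numerator = 1×2.68 + 0.028×129 + 0.21×20.8 = 10.66
Denominator = 1×152 + 0.028×22.8 + 0.21×90.9 = 171.7
Vm = 58.9 · log₁₀(0.062075) = 58.9 × (-1.2071) = -71.10 mV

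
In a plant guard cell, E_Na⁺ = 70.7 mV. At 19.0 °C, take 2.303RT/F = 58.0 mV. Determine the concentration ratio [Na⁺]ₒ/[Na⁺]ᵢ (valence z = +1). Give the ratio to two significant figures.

17

log₁₀([out]/[in]) = E·z/(58.0) = 70.7 × 1 / 58.0 = 1.2190
[out]/[in] = 10^(1.2190) = 16.56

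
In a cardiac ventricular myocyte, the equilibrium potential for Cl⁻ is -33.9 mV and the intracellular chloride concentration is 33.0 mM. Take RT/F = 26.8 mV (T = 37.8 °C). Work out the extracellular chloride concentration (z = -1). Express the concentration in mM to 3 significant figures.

Nernst: E = (26.8/-1) · ln([out]/[in]), so ln([out]/[in]) = -33.9 × -1 / 26.8 = 1.2649.
[out]/[in] = e^(1.2649) = 3.543.
[out] = 3.543 × 33.0 = 116.9 mM.

117 mM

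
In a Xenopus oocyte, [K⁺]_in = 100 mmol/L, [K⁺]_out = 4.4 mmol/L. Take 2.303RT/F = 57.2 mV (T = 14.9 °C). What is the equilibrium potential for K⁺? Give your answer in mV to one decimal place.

E = (57.2/z) · log₁₀([K⁺]_out/[K⁺]_in) with z = +1.
= (57.2/1) · log₁₀(4.4/100) = 57.20 · log₁₀(0.044)
= 57.20 · (-1.3565) = -77.59 mV

-77.6 mV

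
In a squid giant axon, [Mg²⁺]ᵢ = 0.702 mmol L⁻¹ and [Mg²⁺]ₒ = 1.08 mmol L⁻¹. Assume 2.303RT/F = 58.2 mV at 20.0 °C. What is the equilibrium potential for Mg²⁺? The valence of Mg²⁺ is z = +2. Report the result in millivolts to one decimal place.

E = (58.2/z) · log₁₀([Mg²⁺]_out/[Mg²⁺]_in) with z = +2.
= (58.2/2) · log₁₀(1.08/0.702) = 29.10 · log₁₀(1.538)
= 29.10 · (0.1871) = 5.44 mV

5.4 mV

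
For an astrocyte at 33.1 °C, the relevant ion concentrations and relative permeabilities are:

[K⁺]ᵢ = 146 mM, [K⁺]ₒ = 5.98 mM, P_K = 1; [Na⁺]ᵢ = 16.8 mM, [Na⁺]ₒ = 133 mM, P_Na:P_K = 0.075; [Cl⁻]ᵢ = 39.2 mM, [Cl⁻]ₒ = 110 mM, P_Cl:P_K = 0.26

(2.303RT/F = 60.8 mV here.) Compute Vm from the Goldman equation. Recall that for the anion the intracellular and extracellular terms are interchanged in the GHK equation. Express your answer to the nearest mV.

Vm = 60.8 · log₁₀[(Σ P·[cation]ₒ + Σ P·[anion]ᵢ) / (Σ P·[cation]ᵢ + Σ P·[anion]ₒ)]
Numerator = 1×5.98 + 0.075×133 + 0.26×39.2 = 26.15
Denominator = 1×146 + 0.075×16.8 + 0.26×110 = 175.9
Vm = 60.8 · log₁₀(0.14868) = 60.8 × (-0.8277) = -50.33 mV

-50 mV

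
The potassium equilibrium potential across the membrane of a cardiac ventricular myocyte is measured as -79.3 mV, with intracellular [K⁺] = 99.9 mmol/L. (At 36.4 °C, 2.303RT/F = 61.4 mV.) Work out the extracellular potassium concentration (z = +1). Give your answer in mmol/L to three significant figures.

5.11 mmol/L

Nernst: E = (61.4/1) · log₁₀([out]/[in]), so log₁₀([out]/[in]) = -79.3 × 1 / 61.4 = -1.2915.
[out]/[in] = 10^(-1.2915) = 0.05111.
[out] = 0.05111 × 99.9 = 5.105 mmol/L.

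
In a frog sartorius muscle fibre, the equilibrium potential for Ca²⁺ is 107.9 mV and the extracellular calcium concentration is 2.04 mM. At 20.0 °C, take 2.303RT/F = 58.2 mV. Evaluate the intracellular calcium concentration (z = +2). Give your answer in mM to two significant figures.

0.00040 mM

Nernst: E = (58.2/2) · log₁₀([out]/[in]), so log₁₀([out]/[in]) = 107.9 × 2 / 58.2 = 3.7079.
[out]/[in] = 10^(3.7079) = 5104.
[in] = 2.04 / 5104 = 0.0003997 mM.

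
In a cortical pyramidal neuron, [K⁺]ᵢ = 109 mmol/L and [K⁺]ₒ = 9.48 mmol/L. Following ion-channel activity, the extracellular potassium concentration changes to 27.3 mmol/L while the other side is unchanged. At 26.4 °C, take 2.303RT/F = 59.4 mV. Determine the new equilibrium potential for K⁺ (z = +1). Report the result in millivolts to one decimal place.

-35.7 mV

After the shift: [K⁺]_out = 27.3, [K⁺]_in = 109 mmol/L.
E_new = (59.4/1)·log₁₀(27.3/109) = 59.40 · (-0.6013) = -35.72 mV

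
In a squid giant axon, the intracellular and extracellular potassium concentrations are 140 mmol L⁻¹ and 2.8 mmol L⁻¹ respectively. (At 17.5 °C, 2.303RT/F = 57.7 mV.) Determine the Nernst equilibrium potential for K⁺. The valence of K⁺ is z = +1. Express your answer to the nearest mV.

-98 mV

E = (57.7/z) · log₁₀([K⁺]_out/[K⁺]_in) with z = +1.
= (57.7/1) · log₁₀(2.8/140) = 57.70 · log₁₀(0.02)
= 57.70 · (-1.6990) = -98.03 mV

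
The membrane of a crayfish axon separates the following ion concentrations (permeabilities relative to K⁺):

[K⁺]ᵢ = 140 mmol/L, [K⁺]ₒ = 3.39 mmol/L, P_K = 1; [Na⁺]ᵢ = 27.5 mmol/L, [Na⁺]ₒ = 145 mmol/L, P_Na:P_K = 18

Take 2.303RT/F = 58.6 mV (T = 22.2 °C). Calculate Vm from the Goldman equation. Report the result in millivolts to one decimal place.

36.0 mV

Vm = 58.6 · log₁₀[(Σ P·[cation]ₒ + Σ P·[anion]ᵢ) / (Σ P·[cation]ᵢ + Σ P·[anion]ₒ)]
Numerator = 1×3.39 + 18×145 = 2613
Denominator = 1×140 + 18×27.5 = 635
Vm = 58.6 · log₁₀(4.1156) = 58.6 × (0.6144) = 36.01 mV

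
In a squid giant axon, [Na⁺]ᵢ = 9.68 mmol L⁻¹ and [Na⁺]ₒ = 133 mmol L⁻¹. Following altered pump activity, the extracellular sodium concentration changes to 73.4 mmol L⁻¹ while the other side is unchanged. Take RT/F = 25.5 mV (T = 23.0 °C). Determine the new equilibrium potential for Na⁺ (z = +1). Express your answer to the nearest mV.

52 mV

After the shift: [Na⁺]_out = 73.4, [Na⁺]_in = 9.68 mmol L⁻¹.
E_new = (25.5/1)·ln(73.4/9.68) = 25.50 · (2.0259) = 51.66 mV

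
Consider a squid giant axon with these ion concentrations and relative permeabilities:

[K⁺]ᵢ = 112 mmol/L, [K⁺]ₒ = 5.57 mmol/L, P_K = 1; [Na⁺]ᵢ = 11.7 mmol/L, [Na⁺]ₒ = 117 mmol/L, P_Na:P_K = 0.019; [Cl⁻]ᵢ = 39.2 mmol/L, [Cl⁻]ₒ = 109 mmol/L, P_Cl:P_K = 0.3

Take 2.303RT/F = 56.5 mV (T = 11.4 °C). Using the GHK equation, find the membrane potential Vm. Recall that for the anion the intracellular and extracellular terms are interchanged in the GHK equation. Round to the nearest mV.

Vm = 56.5 · log₁₀[(Σ P·[cation]ₒ + Σ P·[anion]ᵢ) / (Σ P·[cation]ᵢ + Σ P·[anion]ₒ)]
Numerator = 1×5.57 + 0.019×117 + 0.3×39.2 = 19.55
Denominator = 1×112 + 0.019×11.7 + 0.3×109 = 144.9
Vm = 56.5 · log₁₀(0.13492) = 56.5 × (-0.8699) = -49.15 mV

-49 mV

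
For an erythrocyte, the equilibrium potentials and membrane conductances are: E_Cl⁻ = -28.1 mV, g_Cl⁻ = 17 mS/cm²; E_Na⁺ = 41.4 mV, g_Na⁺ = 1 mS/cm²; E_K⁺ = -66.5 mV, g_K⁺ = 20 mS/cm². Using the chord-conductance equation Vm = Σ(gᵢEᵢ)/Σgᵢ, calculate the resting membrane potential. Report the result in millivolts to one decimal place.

-46.5 mV

Σ gᵢEᵢ = 17·(-28.1) + 1·(41.4) + 20·(-66.5) = -1766.30
Σ gᵢ = 17 + 1 + 20 = 38
Vm = -1766.30 / 38 = -46.48 mV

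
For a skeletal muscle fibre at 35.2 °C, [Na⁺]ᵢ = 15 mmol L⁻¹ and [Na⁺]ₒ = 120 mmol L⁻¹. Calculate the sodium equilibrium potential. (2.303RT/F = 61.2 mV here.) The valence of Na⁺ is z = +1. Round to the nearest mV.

55 mV

E = (61.2/z) · log₁₀([Na⁺]_out/[Na⁺]_in) with z = +1.
= (61.2/1) · log₁₀(120/15) = 61.20 · log₁₀(8)
= 61.20 · (0.9031) = 55.27 mV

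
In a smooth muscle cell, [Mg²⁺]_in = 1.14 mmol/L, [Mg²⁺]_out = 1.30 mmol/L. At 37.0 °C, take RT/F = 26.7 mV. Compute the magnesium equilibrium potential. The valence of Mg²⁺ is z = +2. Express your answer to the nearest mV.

2 mV

E = (26.7/z) · ln([Mg²⁺]_out/[Mg²⁺]_in) with z = +2.
= (26.7/2) · ln(1.30/1.14) = 13.35 · ln(1.14)
= 13.35 · (0.1313) = 1.75 mV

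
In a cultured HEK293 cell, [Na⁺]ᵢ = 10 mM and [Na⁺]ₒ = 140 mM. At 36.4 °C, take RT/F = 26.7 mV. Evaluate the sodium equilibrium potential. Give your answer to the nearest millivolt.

70 mV

E = (26.7/z) · ln([Na⁺]_out/[Na⁺]_in) with z = +1.
= (26.7/1) · ln(140/10) = 26.70 · ln(14)
= 26.70 · (2.6391) = 70.46 mV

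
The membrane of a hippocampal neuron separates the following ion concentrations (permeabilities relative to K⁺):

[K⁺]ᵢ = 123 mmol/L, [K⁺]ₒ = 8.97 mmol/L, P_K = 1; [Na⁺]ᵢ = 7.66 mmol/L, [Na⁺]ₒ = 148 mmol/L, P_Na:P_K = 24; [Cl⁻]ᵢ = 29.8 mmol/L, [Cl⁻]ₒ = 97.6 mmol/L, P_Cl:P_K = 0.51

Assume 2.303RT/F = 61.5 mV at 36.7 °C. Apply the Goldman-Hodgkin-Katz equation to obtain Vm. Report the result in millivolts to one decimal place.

61.6 mV

Vm = 61.5 · log₁₀[(Σ P·[cation]ₒ + Σ P·[anion]ᵢ) / (Σ P·[cation]ᵢ + Σ P·[anion]ₒ)]
Numerator = 1×8.97 + 24×148 + 0.51×29.8 = 3576
Denominator = 1×123 + 24×7.66 + 0.51×97.6 = 356.6
Vm = 61.5 · log₁₀(10.028) = 61.5 × (1.0012) = 61.57 mV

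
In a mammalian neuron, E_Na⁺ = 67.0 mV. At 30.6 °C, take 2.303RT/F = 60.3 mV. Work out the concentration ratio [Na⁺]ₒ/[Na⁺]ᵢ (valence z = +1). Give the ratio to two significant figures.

13

log₁₀([out]/[in]) = E·z/(60.3) = 67.0 × 1 / 60.3 = 1.1111
[out]/[in] = 10^(1.1111) = 12.92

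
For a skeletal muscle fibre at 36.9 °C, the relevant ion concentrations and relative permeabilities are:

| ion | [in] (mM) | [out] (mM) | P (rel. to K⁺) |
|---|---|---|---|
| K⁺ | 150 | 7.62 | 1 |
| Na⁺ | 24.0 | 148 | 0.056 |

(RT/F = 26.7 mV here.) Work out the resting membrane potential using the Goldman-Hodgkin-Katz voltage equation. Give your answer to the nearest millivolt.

Vm = 26.7 · ln[(Σ P·[cation]ₒ + Σ P·[anion]ᵢ) / (Σ P·[cation]ᵢ + Σ P·[anion]ₒ)]
Numerator = 1×7.62 + 0.056×148 = 15.91
Denominator = 1×150 + 0.056×24.0 = 151.3
Vm = 26.7 · ln(0.10511) = 26.7 × (-2.2527) = -60.15 mV

-60 mV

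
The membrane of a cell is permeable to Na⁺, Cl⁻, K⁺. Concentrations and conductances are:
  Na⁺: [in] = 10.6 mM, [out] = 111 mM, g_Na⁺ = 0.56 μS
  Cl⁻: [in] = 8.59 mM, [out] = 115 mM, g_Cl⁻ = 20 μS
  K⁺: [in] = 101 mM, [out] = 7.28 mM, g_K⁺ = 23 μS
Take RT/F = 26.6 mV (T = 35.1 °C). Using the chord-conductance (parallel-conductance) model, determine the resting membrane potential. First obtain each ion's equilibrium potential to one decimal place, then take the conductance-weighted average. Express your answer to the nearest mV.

E_Na⁺ = (26.6/1)·ln(111/10.6) = 62.5 mV
E_Cl⁻ = (26.6/-1)·ln(115/8.59) = -69.0 mV
E_K⁺ = (26.6/1)·ln(7.28/101) = -70.0 mV
Vm = (Σ gᵢEᵢ)/(Σ gᵢ) = (0.56·62.5 + 20·-69.0 + 23·-70.0) / (0.56 + 20 + 23)
= -2955.00 / 43.56 = -67.84 mV

-68 mV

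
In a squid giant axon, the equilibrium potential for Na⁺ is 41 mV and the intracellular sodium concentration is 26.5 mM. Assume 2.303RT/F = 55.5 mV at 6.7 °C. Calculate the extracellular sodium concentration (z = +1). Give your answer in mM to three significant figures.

Nernst: E = (55.5/1) · log₁₀([out]/[in]), so log₁₀([out]/[in]) = 41.0 × 1 / 55.5 = 0.7387.
[out]/[in] = 10^(0.7387) = 5.479.
[out] = 5.479 × 26.5 = 145.2 mM.

145 mM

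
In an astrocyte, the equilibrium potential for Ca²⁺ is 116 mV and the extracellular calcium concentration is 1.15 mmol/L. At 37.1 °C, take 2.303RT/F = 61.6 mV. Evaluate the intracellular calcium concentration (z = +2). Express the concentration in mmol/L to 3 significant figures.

0.000197 mmol/L

Nernst: E = (61.6/2) · log₁₀([out]/[in]), so log₁₀([out]/[in]) = 116.0 × 2 / 61.6 = 3.7662.
[out]/[in] = 10^(3.7662) = 5838.
[in] = 1.15 / 5838 = 0.000197 mmol/L.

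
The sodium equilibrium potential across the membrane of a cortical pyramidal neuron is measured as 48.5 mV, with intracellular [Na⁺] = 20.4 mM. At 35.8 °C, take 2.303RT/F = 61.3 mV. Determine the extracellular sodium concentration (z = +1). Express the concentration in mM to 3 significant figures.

126 mM

Nernst: E = (61.3/1) · log₁₀([out]/[in]), so log₁₀([out]/[in]) = 48.5 × 1 / 61.3 = 0.7912.
[out]/[in] = 10^(0.7912) = 6.183.
[out] = 6.183 × 20.4 = 126.1 mM.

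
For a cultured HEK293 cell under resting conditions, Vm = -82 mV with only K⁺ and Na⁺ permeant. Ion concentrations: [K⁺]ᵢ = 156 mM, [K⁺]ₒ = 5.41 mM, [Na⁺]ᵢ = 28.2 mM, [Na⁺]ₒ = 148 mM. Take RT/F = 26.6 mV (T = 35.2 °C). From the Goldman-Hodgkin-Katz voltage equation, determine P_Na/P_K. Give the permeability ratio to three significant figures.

0.0119

Let α = P_Na/P_K. GHK: Vm = 26.6·ln[(Kₒ + α·Naₒ)/(Kᵢ + α·Naᵢ)].
e^(Vm/26.6) = e^(-82.0/26.6) = 0.045835
So 0.045835·(Kᵢ + α·Naᵢ) = Kₒ + α·Naₒ → α = (0.045835·156.0 − 5.41) / (148.0 − 0.045835·28.2)
α = (7.15 − 5.41) / (148.0 − 1.293) = 1.74/146.7 = 0.01186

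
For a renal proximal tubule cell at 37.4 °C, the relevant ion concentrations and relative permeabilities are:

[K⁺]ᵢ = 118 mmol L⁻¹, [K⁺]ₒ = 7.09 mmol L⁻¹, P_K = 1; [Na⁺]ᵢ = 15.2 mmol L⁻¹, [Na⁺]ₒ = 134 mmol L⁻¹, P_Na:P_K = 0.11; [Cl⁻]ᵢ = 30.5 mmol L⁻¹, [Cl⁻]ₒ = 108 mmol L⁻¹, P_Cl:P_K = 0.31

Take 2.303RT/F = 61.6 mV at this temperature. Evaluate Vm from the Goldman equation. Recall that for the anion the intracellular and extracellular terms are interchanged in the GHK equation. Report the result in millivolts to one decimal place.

Vm = 61.6 · log₁₀[(Σ P·[cation]ₒ + Σ P·[anion]ᵢ) / (Σ P·[cation]ᵢ + Σ P·[anion]ₒ)]
Numerator = 1×7.09 + 0.11×134 + 0.31×30.5 = 31.28
Denominator = 1×118 + 0.11×15.2 + 0.31×108 = 153.2
Vm = 61.6 · log₁₀(0.20427) = 61.6 × (-0.6898) = -42.49 mV

-42.5 mV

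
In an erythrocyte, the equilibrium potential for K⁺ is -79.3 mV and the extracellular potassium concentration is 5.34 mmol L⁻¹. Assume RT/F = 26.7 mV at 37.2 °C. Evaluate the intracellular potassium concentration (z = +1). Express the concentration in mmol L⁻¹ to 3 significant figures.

Nernst: E = (26.7/1) · ln([out]/[in]), so ln([out]/[in]) = -79.3 × 1 / 26.7 = -2.9700.
[out]/[in] = e^(-2.9700) = 0.0513.
[in] = 5.34 / 0.0513 = 104.1 mmol L⁻¹.

104 mmol L⁻¹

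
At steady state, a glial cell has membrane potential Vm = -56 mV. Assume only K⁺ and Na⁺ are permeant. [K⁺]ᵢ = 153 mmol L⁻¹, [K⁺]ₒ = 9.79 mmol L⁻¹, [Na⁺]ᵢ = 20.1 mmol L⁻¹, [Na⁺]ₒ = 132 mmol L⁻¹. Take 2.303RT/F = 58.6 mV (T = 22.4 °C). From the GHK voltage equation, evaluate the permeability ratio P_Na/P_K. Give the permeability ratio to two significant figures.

Let α = P_Na/P_K. GHK: Vm = 58.6·log₁₀[(Kₒ + α·Naₒ)/(Kᵢ + α·Naᵢ)].
10^(Vm/58.6) = 10^(-56.0/58.6) = 0.11076
So 0.11076·(Kᵢ + α·Naᵢ) = Kₒ + α·Naₒ → α = (0.11076·153.0 − 9.79) / (132.0 − 0.11076·20.1)
α = (16.95 − 9.79) / (132.0 − 2.226) = 7.156/129.8 = 0.05514

0.055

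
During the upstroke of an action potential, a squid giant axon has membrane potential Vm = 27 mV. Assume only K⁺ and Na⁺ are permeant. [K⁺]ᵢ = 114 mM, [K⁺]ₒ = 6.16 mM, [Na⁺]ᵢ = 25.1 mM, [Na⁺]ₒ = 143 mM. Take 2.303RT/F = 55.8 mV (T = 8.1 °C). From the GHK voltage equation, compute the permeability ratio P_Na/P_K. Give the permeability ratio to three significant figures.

5.13

Let α = P_Na/P_K. GHK: Vm = 55.8·log₁₀[(Kₒ + α·Naₒ)/(Kᵢ + α·Naᵢ)].
10^(Vm/55.8) = 10^(27.0/55.8) = 3.047
So 3.047·(Kᵢ + α·Naᵢ) = Kₒ + α·Naₒ → α = (3.047·114.0 − 6.16) / (143.0 − 3.047·25.1)
α = (347.4 − 6.16) / (143.0 − 76.48) = 341.2/66.52 = 5.129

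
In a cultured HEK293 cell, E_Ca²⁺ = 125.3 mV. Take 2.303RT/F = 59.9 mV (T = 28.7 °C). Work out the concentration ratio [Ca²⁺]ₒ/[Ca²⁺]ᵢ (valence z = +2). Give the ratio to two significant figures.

log₁₀([out]/[in]) = E·z/(59.9) = 125.3 × 2 / 59.9 = 4.1836
[out]/[in] = 10^(4.1836) = 1.526e+04

15000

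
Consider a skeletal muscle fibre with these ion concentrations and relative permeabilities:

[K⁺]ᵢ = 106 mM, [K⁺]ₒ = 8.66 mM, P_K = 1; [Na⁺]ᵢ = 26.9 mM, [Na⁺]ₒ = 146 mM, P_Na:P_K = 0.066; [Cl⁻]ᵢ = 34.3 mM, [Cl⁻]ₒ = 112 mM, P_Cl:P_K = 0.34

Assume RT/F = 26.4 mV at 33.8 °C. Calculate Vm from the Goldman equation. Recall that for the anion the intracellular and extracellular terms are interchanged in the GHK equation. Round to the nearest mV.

Vm = 26.4 · ln[(Σ P·[cation]ₒ + Σ P·[anion]ᵢ) / (Σ P·[cation]ᵢ + Σ P·[anion]ₒ)]
Numerator = 1×8.66 + 0.066×146 + 0.34×34.3 = 29.96
Denominator = 1×106 + 0.066×26.9 + 0.34×112 = 145.9
Vm = 26.4 · ln(0.2054) = 26.4 × (-1.5828) = -41.79 mV

-42 mV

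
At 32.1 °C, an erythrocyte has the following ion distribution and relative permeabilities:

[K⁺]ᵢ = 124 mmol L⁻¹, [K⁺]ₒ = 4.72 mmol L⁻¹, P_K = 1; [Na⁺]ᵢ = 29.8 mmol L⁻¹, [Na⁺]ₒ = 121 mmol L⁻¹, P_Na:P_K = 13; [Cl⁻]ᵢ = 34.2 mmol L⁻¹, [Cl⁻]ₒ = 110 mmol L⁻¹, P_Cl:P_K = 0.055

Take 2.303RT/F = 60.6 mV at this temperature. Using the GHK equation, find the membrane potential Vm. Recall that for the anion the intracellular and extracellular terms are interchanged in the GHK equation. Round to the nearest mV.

Vm = 60.6 · log₁₀[(Σ P·[cation]ₒ + Σ P·[anion]ᵢ) / (Σ P·[cation]ᵢ + Σ P·[anion]ₒ)]
Numerator = 1×4.72 + 13×121 + 0.055×34.2 = 1580
Denominator = 1×124 + 13×29.8 + 0.055×110 = 517.5
Vm = 60.6 · log₁₀(3.0527) = 60.6 × (0.4847) = 29.37 mV

29 mV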